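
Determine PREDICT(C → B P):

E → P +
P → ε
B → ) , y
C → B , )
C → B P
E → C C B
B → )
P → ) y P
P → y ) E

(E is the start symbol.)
{ ')' }

PREDICT(C → B P) = (FIRST(RHS) \ {ε}) ∪ (FOLLOW(C) if ε ∈ FIRST(RHS), i.e. RHS ⇒* ε)
FIRST(B) = { ')' }
FIRST(B P) = { ')' }
ε ∉ FIRST(B P), so FOLLOW(C) is not added.
PREDICT(C → B P) = { ')' }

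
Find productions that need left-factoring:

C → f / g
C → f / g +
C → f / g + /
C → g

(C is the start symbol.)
Left-factoring is needed when two productions for the same non-terminal
share a common prefix on the right-hand side.

Productions for C:
  C → f / g
  C → f / g +
  C → f / g + /
  C → g

Found common prefix 'f / g' in productions for C

Answer: Yes, C has productions with common prefix 'f / g'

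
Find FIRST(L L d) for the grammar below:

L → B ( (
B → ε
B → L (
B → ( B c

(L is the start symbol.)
{ '(' }

FIRST sets of the non-terminals involved (from the grammar, by fixed-point iteration):
  FIRST(L) = { '(' }

To compute FIRST(L L d), process the symbols left to right:
Symbol L is a non-terminal. Add FIRST(L) \ {ε} = { '(' }
L is not nullable (ε ∉ FIRST(L)), so stop here.
FIRST(L L d) = { '(' }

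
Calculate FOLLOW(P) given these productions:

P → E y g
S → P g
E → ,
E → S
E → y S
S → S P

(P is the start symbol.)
To compute FOLLOW(P), find every occurrence of P on a right-hand side N → α P β: add FIRST(β) \ {ε}, and if β is empty or nullable also add FOLLOW(N). Iterate to a fixed point.

P is the start symbol, so $ ∈ FOLLOW(P).
In S → P g: P is followed by g, add FIRST(g) \ {ε} = { 'g' }
In S → S P: P is at the end, add FOLLOW(S)

The FOLLOW sets referred to above (computed the same way, to a fixed point):
  FOLLOW(S) = { ',', 'y' }

Taking the union: FOLLOW(P) = { $, ',', 'g', 'y' }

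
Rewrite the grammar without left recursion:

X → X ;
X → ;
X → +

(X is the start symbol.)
X is directly left-recursive. The standard transformation for
  A → A α₁ | ... | A α_m | β₁ | ... | β_n
is
  A  → β₁ A' | ... | β_n A'
  A' → α₁ A' | ... | α_m A' | ε

X → ; becomes X → ; X'
X → + becomes X → + X'
X → X ; becomes X' → ; X'
Add X' → ε

Resulting grammar:
X → ; X'
X → + X'
X' → ; X'
X' → ε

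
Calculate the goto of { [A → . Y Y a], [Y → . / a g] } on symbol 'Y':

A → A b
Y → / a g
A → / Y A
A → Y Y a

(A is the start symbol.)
{ [A → Y . Y a], [Y → . / a g] }

GOTO(I, 'Y') = CLOSURE({ [A → αX.β] : [A → α.Xβ] ∈ I, X = 'Y' })

Items with dot before 'Y', with the dot advanced:
  [A → . Y Y a] → [A → Y . Y a]
Closure of the advanced items:
  [A → Y . Y a] has the dot before Y: add [Y → . / a g]

GOTO = { [A → Y . Y a], [Y → . / a g] }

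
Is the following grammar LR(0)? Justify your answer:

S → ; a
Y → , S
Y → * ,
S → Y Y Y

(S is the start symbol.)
Yes, the grammar is LR(0)

A grammar is LR(0) if no state in the canonical LR(0) collection has:
  - both a shift item (dot before a terminal) and a complete item (shift-reduce conflict), or
  - two or more complete items (reduce-reduce conflict; the accept item [S' → S .] counts as a complete item here).

Augment with S' → S and build the canonical LR(0) collection (I0 = CLOSURE({[S' → . S]}), then GOTO on every symbol after a dot until no new states appear). It has 11 states:
  I0: { [S → . ; a], [S → . Y Y Y], [S' → . S], [Y → . * ,], [Y → . , S] }  — shift
  I1: { [Y → * . ,] }  — shift
  I2: { [S → . ; a], [S → . Y Y Y], [Y → , . S], [Y → . * ,], [Y → . , S] }  — shift
  I3: { [S → ; . a] }  — shift
  I4: { [S' → S .] }  — accept
  I5: { [S → Y . Y Y], [Y → . * ,], [Y → . , S] }  — shift
  I6: { [S → Y Y . Y], [Y → . * ,], [Y → . , S] }  — shift
  I7: { [S → Y Y Y .] }  — reduce
  I8: { [S → ; a .] }  — reduce
  I9: { [Y → , S .] }  — reduce
  I10: { [Y → * , .] }  — reduce

Every state is either a pure shift/goto state or contains exactly one complete item and nothing to shift — no conflicts. The grammar is LR(0).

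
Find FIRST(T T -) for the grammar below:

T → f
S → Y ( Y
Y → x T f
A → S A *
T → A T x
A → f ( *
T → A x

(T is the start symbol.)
FIRST sets of the non-terminals involved (from the grammar, by fixed-point iteration):
  FIRST(T) = { 'f', 'x' }

To compute FIRST(T T -), process the symbols left to right:
Symbol T is a non-terminal. Add FIRST(T) \ {ε} = { 'f', 'x' }
T is not nullable (ε ∉ FIRST(T)), so stop here.
FIRST(T T -) = { 'f', 'x' }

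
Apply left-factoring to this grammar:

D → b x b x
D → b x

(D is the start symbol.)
Left-factoring transforms A → αβ₁ | αβ₂ into A → αA' and A' → β₁ | β₂
(α is the longest common prefix among the alternatives). Repeat until
no nonterminal has two alternatives with a common prefix.

Round 1: D has alternatives sharing prefix 'b x'. Introduce D': D → b x D'
  Add: D' → b x
  Add: D' → ε

No remaining common prefixes — done.

Resulting grammar:
D → b x D'
D' → b x
D' → ε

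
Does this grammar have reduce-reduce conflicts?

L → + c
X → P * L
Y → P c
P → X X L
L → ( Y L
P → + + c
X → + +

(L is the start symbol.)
No reduce-reduce conflicts

A reduce-reduce conflict occurs when an LR(0) state has two complete items [A → α .] and [B → β .] — both call for a reduction, and with no lookahead the parser cannot choose between them.

Augment with L' → L and build the canonical LR(0) collection (I0 = CLOSURE({[L' → . L]}), then GOTO on every symbol after a dot until no new states appear). It has 19 states:
  I0: { [L → . ( Y L], [L → . + c], [L' → . L] }  — shift
  I1: { [L → ( . Y L], [P → . + + c], [P → . X X L], [X → . + +], [X → . P * L], [Y → . P c] }  — shift
  I2: { [L → + . c] }  — shift
  I3: { [L' → L .] }  — accept
  I4: { [L → + c .] }  — reduce
  I5: { [P → + . + c], [X → + . +] }  — shift
  I6: { [X → P . * L], [Y → P . c] }  — shift
  I7: { [P → . + + c], [P → . X X L], [P → X . X L], [X → . + +], [X → . P * L] }  — shift
  I8: { [L → ( Y . L], [L → . ( Y L], [L → . + c] }  — shift
  I9: { [L → ( Y L .] }  — reduce
  I10: { [X → P . * L] }  — shift
  I11: { [L → . ( Y L], [L → . + c], [P → . + + c], [P → . X X L], [P → X . X L], [P → X X . L], [X → . + +], [X → . P * L] }  — shift
  I12: { [L → + . c], [P → + . + c], [X → + . +] }  — shift
  I13: { [P → X X L .] }  — reduce
  I14: { [P → + + . c], [X → + + .] }  — shift, reduce
  I15: { [P → + + c .] }  — reduce
  I16: { [L → . ( Y L], [L → . + c], [X → P * . L] }  — shift
  I17: { [X → P * L .] }  — reduce
  I18: { [Y → P c .] }  — reduce

No state contains more than one complete item.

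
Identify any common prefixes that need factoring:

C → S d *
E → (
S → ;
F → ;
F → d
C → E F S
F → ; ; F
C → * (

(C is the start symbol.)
Left-factoring is needed when two productions for the same non-terminal
share a common prefix on the right-hand side.

Productions for C:
  C → S d *
  C → E F S
  C → * (
Productions for F:
  F → ;
  F → d
  F → ; ; F

Found common prefix ';' in productions for F

Answer: Yes, F has productions with common prefix ';'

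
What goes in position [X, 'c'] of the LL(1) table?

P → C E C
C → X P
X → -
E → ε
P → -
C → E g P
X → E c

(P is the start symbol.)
To find M[X, 'c'], we find productions for X where 'c' is in the predict set (PREDICT(N → α) = (FIRST(α) \ {ε}) ∪ (FOLLOW(N) if α ⇒* ε)).

Relevant sets:
  FIRST(E) = { ε }

X → -: PREDICT = { '-' }
X → E c: PREDICT = { 'c' }
  'c' is in predict set, so this production goes in M[X, 'c']

M[X, 'c'] = X → E c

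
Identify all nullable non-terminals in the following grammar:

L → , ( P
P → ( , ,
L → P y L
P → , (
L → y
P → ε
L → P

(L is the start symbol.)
{ 'L', 'P' }

ε-productions: P → ε
So P is immediately nullable.
L → P: every symbol on the right is nullable, so L is nullable too.
Every non-terminal is now nullable.
Nullable = { 'L', 'P' }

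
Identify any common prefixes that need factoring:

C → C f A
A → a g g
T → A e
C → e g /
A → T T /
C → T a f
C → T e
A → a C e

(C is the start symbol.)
Left-factoring is needed when two productions for the same non-terminal
share a common prefix on the right-hand side.

Productions for C:
  C → C f A
  C → e g /
  C → T a f
  C → T e
Productions for A:
  A → a g g
  A → T T /
  A → a C e

Found common prefix 'T' in productions for C
Found common prefix 'a' in productions for A

Answer: Yes, C has productions with common prefix 'T'; A has productions with common prefix 'a'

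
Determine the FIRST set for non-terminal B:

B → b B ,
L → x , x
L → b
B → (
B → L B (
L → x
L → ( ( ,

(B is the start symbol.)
{ '(', 'b', 'x' }

To compute FIRST(B), examine every production with B on the left-hand side, reading each right-hand side left to right until a non-nullable symbol is reached.

FIRST sets of the other non-terminals involved (by the same procedure, iterated to a fixed point):
  FIRST(L) = { '(', 'b', 'x' }

From B → b B ,:
  - b is a terminal: add 'b' and stop
From B → (:
  - '(' is a terminal: add '(' and stop
From B → L B (:
  - L is a non-terminal: add FIRST(L) \ {ε} = { '(', 'b', 'x' }
    L is not nullable, so stop

Collecting: FIRST(B) = { '(', 'b', 'x' }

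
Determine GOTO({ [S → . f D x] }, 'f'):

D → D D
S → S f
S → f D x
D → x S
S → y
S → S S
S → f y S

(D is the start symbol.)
GOTO(I, 'f') = CLOSURE({ [A → αX.β] : [A → α.Xβ] ∈ I, X = 'f' })

Items with dot before 'f', with the dot advanced:
  [S → . f D x] → [S → f . D x]
Closure of the advanced items:
  [S → f . D x] has the dot before D: add [D → . D D], [D → . x S]

GOTO = { [D → . D D], [D → . x S], [S → f . D x] }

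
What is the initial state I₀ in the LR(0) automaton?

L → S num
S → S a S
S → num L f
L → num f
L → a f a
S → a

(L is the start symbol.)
{ [L → . S num], [L → . a f a], [L → . num f], [L' → . L], [S → . S a S], [S → . a], [S → . num L f] }

First, augment the grammar with L' → L
I₀ = CLOSURE({ [L' → . L] }):
  [L' → . L] has the dot before L: add [L → . S num], [L → . num f], [L → . a f a]
  [L → . S num] has the dot before S: add [S → . S a S], [S → . num L f], [S → . a]
No further items can be added.

I₀ = { [L → . S num], [L → . a f a], [L → . num f], [L' → . L], [S → . S a S], [S → . a], [S → . num L f] }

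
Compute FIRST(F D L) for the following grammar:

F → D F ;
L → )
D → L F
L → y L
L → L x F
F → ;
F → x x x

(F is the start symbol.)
FIRST sets of the non-terminals involved (from the grammar, by fixed-point iteration):
  FIRST(F) = { ')', ';', 'x', 'y' }

To compute FIRST(F D L), process the symbols left to right:
Symbol F is a non-terminal. Add FIRST(F) \ {ε} = { ')', ';', 'x', 'y' }
F is not nullable (ε ∉ FIRST(F)), so stop here.
FIRST(F D L) = { ')', ';', 'x', 'y' }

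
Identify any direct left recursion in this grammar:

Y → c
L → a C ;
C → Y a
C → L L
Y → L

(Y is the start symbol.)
No direct left recursion

Direct left recursion occurs when N → N α for some non-terminal N (the right-hand side begins with the left-hand side itself).

Y → c: starts with c
L → a C ;: starts with a
C → Y a: starts with Y
C → L L: starts with L
Y → L: starts with L

No direct left recursion found.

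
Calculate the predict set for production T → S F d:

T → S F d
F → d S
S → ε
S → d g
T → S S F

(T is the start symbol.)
PREDICT(T → S F d) = (FIRST(RHS) \ {ε}) ∪ (FOLLOW(T) if ε ∈ FIRST(RHS), i.e. RHS ⇒* ε)
FIRST(S) = { 'd', ε }
FIRST(F) = { 'd' }
FIRST(S F d) = { 'd' }
ε ∉ FIRST(S F d), so FOLLOW(T) is not added.
PREDICT(T → S F d) = { 'd' }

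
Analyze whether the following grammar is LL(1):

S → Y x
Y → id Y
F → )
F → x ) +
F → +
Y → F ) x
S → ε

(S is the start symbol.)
Relevant sets:
  FIRST(Y) = { ')', '+', 'id', 'x' }
  FIRST(F) = { ')', '+', 'x' }
  FOLLOW(S) = { $ }

For S:
  PREDICT(S → Y x) = { ')', '+', 'id', 'x' }
  PREDICT(S → ε) = { $ }
For Y:
  PREDICT(Y → id Y) = { 'id' }
  PREDICT(Y → F ')' x) = { ')', '+', 'x' }
For F:
  PREDICT(F → ')') = { ')' }
  PREDICT(F → x ')' '+') = { 'x' }
  PREDICT(F → '+') = { '+' }

All predict sets are disjoint. The grammar IS LL(1).

Answer: Yes, the grammar is LL(1).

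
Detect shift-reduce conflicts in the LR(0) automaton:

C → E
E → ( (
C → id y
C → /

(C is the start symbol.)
No shift-reduce conflicts

Augment with C' → C and build the canonical LR(0) collection (I0 = CLOSURE({[C' → . C]}), then GOTO on every symbol after a dot until no new states appear). It has 8 states:
  I0: { [C → . /], [C → . E], [C → . id y], [C' → . C], [E → . ( (] }  — shift
  I1: { [E → ( . (] }  — shift
  I2: { [C → / .] }  — reduce
  I3: { [C' → C .] }  — accept
  I4: { [C → E .] }  — reduce
  I5: { [C → id . y] }  — shift
  I6: { [C → id y .] }  — reduce
  I7: { [E → ( ( .] }  — reduce

No state contains both a complete item and a shift item.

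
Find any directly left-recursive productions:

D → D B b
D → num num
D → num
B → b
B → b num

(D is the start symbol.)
Yes, D is left-recursive

Direct left recursion occurs when N → N α for some non-terminal N (the right-hand side begins with the left-hand side itself).

D → D B b: LEFT RECURSIVE (starts with D)
D → num num: starts with num
D → num: starts with num
B → b: starts with b
B → b num: starts with b

The grammar has direct left recursion on: D.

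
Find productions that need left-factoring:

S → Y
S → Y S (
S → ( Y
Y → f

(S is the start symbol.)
Yes, S has productions with common prefix 'Y'

Left-factoring is needed when two productions for the same non-terminal
share a common prefix on the right-hand side.

Productions for S:
  S → Y
  S → Y S (
  S → ( Y

Found common prefix 'Y' in productions for S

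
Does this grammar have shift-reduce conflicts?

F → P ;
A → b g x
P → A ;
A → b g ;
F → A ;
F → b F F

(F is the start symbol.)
No shift-reduce conflicts

A shift-reduce conflict occurs when an LR(0) state has both:
  - a complete (reduce) item [A → α .] (dot at the end), and
  - a shift item [B → β . c γ] (dot before a terminal).

Augment with F' → F and build the canonical LR(0) collection (I0 = CLOSURE({[F' → . F]}), then GOTO on every symbol after a dot until no new states appear). It has 12 states:
  I0: { [A → . b g ;], [A → . b g x], [F → . A ;], [F → . P ;], [F → . b F F], [F' → . F], [P → . A ;] }  — shift
  I1: { [F → A . ;], [P → A . ;] }  — shift
  I2: { [F' → F .] }  — accept
  I3: { [F → P . ;] }  — shift
  I4: { [A → . b g ;], [A → . b g x], [A → b . g ;], [A → b . g x], [F → . A ;], [F → . P ;], [F → . b F F], [F → b . F F], [P → . A ;] }  — shift
  I5: { [A → . b g ;], [A → . b g x], [F → . A ;], [F → . P ;], [F → . b F F], [F → b F . F], [P → . A ;] }  — shift
  I6: { [A → b g . ;], [A → b g . x] }  — shift
  I7: { [A → b g ; .] }  — reduce
  I8: { [A → b g x .] }  — reduce
  I9: { [F → b F F .] }  — reduce
  I10: { [F → P ; .] }  — reduce
  I11: { [F → A ; .], [P → A ; .] }  — 2 reduces

No state contains both a complete item and a shift item.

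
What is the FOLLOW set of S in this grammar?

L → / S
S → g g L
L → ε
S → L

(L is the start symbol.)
In L → / S: S is at the end, add FOLLOW(L)

The FOLLOW sets referred to above (computed the same way, to a fixed point):
  FOLLOW(L) = { $ }

Taking the union: FOLLOW(S) = { $ }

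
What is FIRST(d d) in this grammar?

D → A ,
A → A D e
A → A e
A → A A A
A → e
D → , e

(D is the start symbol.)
{ 'd' }

To compute FIRST(d d), process the symbols left to right:
Symbol d is a terminal. Add 'd' and stop.
FIRST(d d) = { 'd' }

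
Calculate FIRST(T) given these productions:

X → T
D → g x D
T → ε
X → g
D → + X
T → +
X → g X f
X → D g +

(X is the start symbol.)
{ '+', ε }

To compute FIRST(T), examine every production with T on the left-hand side, reading each right-hand side left to right until a non-nullable symbol is reached.

From T → ε:
  - ε-production, so ε ∈ FIRST(T)
From T → +:
  - '+' is a terminal: add '+' and stop

Collecting: FIRST(T) = { '+', ε }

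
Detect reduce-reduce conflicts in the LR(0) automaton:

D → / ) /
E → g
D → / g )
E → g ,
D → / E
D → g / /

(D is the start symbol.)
No reduce-reduce conflicts

Augment with D' → D and build the canonical LR(0) collection (I0 = CLOSURE({[D' → . D]}), then GOTO on every symbol after a dot until no new states appear). It has 12 states:
  I0: { [D → . / ) /], [D → . / E], [D → . / g )], [D → . g / /], [D' → . D] }  — shift
  I1: { [D → / . ) /], [D → / . E], [D → / . g )], [E → . g ,], [E → . g] }  — shift
  I2: { [D' → D .] }  — accept
  I3: { [D → g . / /] }  — shift
  I4: { [D → g / . /] }  — shift
  I5: { [D → g / / .] }  — reduce
  I6: { [D → / ) . /] }  — shift
  I7: { [D → / E .] }  — reduce
  I8: { [D → / g . )], [E → g . ,], [E → g .] }  — shift, reduce
  I9: { [D → / g ) .] }  — reduce
  I10: { [E → g , .] }  — reduce
  I11: { [D → / ) / .] }  — reduce

No state contains more than one complete item.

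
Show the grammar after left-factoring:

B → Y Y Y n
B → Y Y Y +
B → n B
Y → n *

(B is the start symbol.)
B → Y Y Y B'
B' → n
B' → +
B → n B
Y → n *

Left-factoring transforms A → αβ₁ | αβ₂ into A → αA' and A' → β₁ | β₂
(α is the longest common prefix among the alternatives). Repeat until
no nonterminal has two alternatives with a common prefix.

Round 1: B has alternatives sharing prefix 'Y Y Y'. Introduce B': B → Y Y Y B'
  Add: B' → n
  Add: B' → +

No remaining common prefixes — done.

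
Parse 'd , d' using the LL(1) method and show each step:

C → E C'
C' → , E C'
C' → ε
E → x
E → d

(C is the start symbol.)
LL(1) parsing maintains a stack (initially the start symbol over $) and the input. At each step: if the stack top is a terminal, match it against the current input token; if it is a non-terminal N, replace it with the RHS of M[N, lookahead] (the unique production whose predict set contains the lookahead).

Stack is shown with the top on the left.

Stack     Input    Action
-------------------------
C $       d , d $  output C → E C'
E C' $    d , d $  output E → d
d C' $    d , d $  match 'd'
C' $      , d $    output C' → , E C'
, E C' $  , d $    match ','
E C' $    d $      output E → d
d C' $    d $      match 'd'
C' $      $        output C' → ε
$         $        accept

The string is accepted.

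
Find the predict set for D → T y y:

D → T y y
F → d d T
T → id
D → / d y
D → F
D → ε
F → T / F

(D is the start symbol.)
PREDICT(D → T y y) = (FIRST(RHS) \ {ε}) ∪ (FOLLOW(D) if ε ∈ FIRST(RHS), i.e. RHS ⇒* ε)
FIRST(T) = { 'id' }
FIRST(T y y) = { 'id' }
ε ∉ FIRST(T y y), so FOLLOW(D) is not added.
PREDICT(D → T y y) = { 'id' }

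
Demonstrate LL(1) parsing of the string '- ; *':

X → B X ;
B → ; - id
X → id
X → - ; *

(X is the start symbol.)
LL(1) parsing maintains a stack (initially the start symbol over $) and the input. At each step: if the stack top is a terminal, match it against the current input token; if it is a non-terminal N, replace it with the RHS of M[N, lookahead] (the unique production whose predict set contains the lookahead).

Stack is shown with the top on the left.

Stack    Input    Action
------------------------
X $      - ; * $  output X → - ; *
- ; * $  - ; * $  match '-'
; * $    ; * $    match ';'
* $      * $      match '*'
$        $        accept

The string is accepted.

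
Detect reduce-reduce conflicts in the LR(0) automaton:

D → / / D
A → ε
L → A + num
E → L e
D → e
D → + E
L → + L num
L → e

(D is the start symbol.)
Augment with D' → D and build the canonical LR(0) collection (I0 = CLOSURE({[D' → . D]}), then GOTO on every symbol after a dot until no new states appear). It has 17 states:
  I0: { [D → . + E], [D → . / / D], [D → . e], [D' → . D] }  — shift
  I1: { [A → .], [D → + . E], [E → . L e], [L → . + L num], [L → . A + num], [L → . e] }  — shift, reduce
  I2: { [D → / . / D] }  — shift
  I3: { [D' → D .] }  — accept
  I4: { [D → e .] }  — reduce
  I5: { [D → . + E], [D → . / / D], [D → . e], [D → / / . D] }  — shift
  I6: { [D → / / D .] }  — reduce
  I7: { [A → .], [L → + . L num], [L → . + L num], [L → . A + num], [L → . e] }  — shift, reduce
  I8: { [L → A . + num] }  — shift
  I9: { [D → + E .] }  — reduce
  I10: { [E → L . e] }  — shift
  I11: { [L → e .] }  — reduce
  I12: { [E → L e .] }  — reduce
  I13: { [L → A + . num] }  — shift
  I14: { [L → A + num .] }  — reduce
  I15: { [L → + L . num] }  — shift
  I16: { [L → + L num .] }  — reduce

No state contains more than one complete item.

Answer: No reduce-reduce conflicts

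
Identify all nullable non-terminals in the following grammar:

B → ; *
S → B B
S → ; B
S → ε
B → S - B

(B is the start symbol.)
ε-productions: S → ε
So S is immediately nullable.
No further non-terminal can be added: every production for the remaining non-terminals contains a terminal or a non-nullable non-terminal.
Nullable = { 'S' }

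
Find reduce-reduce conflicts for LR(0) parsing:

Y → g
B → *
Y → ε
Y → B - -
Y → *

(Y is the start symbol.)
Augment with Y' → Y and build the canonical LR(0) collection (I0 = CLOSURE({[Y' → . Y]}), then GOTO on every symbol after a dot until no new states appear). It has 7 states:
  I0: { [B → . *], [Y → . *], [Y → . B - -], [Y → . g], [Y → .], [Y' → . Y] }  — shift, reduce
  I1: { [B → * .], [Y → * .] }  — 2 reduces
  I2: { [Y → B . - -] }  — shift
  I3: { [Y' → Y .] }  — accept
  I4: { [Y → g .] }  — reduce
  I5: { [Y → B - . -] }  — shift
  I6: { [Y → B - - .] }  — reduce

I1 contains complete items [B → * .], [Y → * .] — reduce-reduce conflict.

Answer: Yes — I1: [B → * .] vs [Y → * .]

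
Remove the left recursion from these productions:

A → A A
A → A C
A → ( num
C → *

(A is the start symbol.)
A is directly left-recursive. The standard transformation for
  A → A α₁ | ... | A α_m | β₁ | ... | β_n
is
  A  → β₁ A' | ... | β_n A'
  A' → α₁ A' | ... | α_m A' | ε

A → ( num becomes A → ( num A'
A → A A becomes A' → A A'
A → A C becomes A' → C A'
Add A' → ε

Productions for other non-terminals are unchanged:
  C → *

Resulting grammar:
A → ( num A'
A' → A A'
A' → C A'
A' → ε
C → *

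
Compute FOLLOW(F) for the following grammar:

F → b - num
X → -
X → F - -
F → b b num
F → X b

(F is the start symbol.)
{ $, '-' }

F is the start symbol, so $ ∈ FOLLOW(F).
In X → F - -: F is followed by '-' '-', add FIRST('-' '-') \ {ε} = { '-' }

Taking the union: FOLLOW(F) = { $, '-' }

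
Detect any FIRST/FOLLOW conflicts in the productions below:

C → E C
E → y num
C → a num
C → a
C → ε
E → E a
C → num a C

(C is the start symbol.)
A FIRST/FOLLOW conflict occurs when a non-terminal N has a nullable alternative N → β (β ⇒* ε) and another alternative N → α with FIRST(α) ∩ FOLLOW(N) ≠ ∅: on such a lookahead the parser cannot decide between expanding α and letting N vanish via β.

Nullable non-terminals: C.
FIRST sets used below: FIRST(E) = { 'y' }

C: nullable alternative(s) C → ε; FOLLOW(C) = { $ }
  C → E C: FIRST \ {ε} = { 'y' } — disjoint from FOLLOW(C)
  C → a num: FIRST \ {ε} = { 'a' } — disjoint from FOLLOW(C)
  C → a: FIRST \ {ε} = { 'a' } — disjoint from FOLLOW(C)
  C → ε: FIRST \ {ε} = { } — this is the only nullable alternative, skip
  C → num a C: FIRST \ {ε} = { 'num' } — disjoint from FOLLOW(C)

E has no nullable alternative, so no FIRST/FOLLOW check is needed there.

No FIRST/FOLLOW conflicts found.

Answer: No FIRST/FOLLOW conflicts.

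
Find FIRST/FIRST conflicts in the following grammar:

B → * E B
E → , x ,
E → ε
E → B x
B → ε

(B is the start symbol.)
FIRST sets of the non-terminals at (or reachable through a nullable prefix from) the front of some alternative:
  FIRST(B) = { '*', ε }

Productions for B:
  B → * E B: FIRST = { '*' }
  B → ε: FIRST = { ε }
Productions for E:
  E → , x ,: FIRST = { ',' }
  E → ε: FIRST = { ε }
  E → B x: FIRST = { '*', 'x' }

All alternatives of each non-terminal have pairwise disjoint FIRST sets.

Answer: No FIRST/FIRST conflicts.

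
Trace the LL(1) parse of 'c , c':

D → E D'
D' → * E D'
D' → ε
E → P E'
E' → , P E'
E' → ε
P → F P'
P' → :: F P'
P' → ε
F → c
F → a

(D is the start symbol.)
LL(1) parsing maintains a stack (initially the start symbol over $) and the input. At each step: if the stack top is a terminal, match it against the current input token; if it is a non-terminal N, replace it with the RHS of M[N, lookahead] (the unique production whose predict set contains the lookahead).

Stack is shown with the top on the left.

Stack         Input    Action
-----------------------------
D $           c , c $  output D → E D'
E D' $        c , c $  output E → P E'
P E' D' $     c , c $  output P → F P'
F P' E' D' $  c , c $  output F → c
c P' E' D' $  c , c $  match 'c'
P' E' D' $    , c $    output P' → ε
E' D' $       , c $    output E' → , P E'
, P E' D' $   , c $    match ','
P E' D' $     c $      output P → F P'
F P' E' D' $  c $      output F → c
c P' E' D' $  c $      match 'c'
P' E' D' $    $        output P' → ε
E' D' $       $        output E' → ε
D' $          $        output D' → ε
$             $        accept

The string is accepted.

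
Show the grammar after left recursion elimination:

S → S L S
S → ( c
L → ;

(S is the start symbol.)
S → ( c S'
S' → L S S'
S' → ε
L → ;

S is directly left-recursive. The standard transformation for
  A → A α₁ | ... | A α_m | β₁ | ... | β_n
is
  A  → β₁ A' | ... | β_n A'
  A' → α₁ A' | ... | α_m A' | ε

S → ( c becomes S → ( c S'
S → S L S becomes S' → L S S'
Add S' → ε

Productions for other non-terminals are unchanged:
  L → ;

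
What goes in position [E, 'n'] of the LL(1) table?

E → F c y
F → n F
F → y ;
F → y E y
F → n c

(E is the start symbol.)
E → F c y

To find M[E, 'n'], we find productions for E where 'n' is in the predict set (PREDICT(N → α) = (FIRST(α) \ {ε}) ∪ (FOLLOW(N) if α ⇒* ε)).

Relevant sets:
  FIRST(F) = { 'n', 'y' }

E → F c y: PREDICT = { 'n', 'y' }
  'n' is in predict set, so this production goes in M[E, 'n']

M[E, 'n'] = E → F c y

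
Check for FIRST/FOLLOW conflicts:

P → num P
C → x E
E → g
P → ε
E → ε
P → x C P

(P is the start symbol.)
Nullable non-terminals: E, P.

E: nullable alternative(s) E → ε; FOLLOW(E) = { $, 'num', 'x' }
  E → g: FIRST \ {ε} = { 'g' } — disjoint from FOLLOW(E)
  E → ε: FIRST \ {ε} = { } — this is the only nullable alternative, skip

P: nullable alternative(s) P → ε; FOLLOW(P) = { $ }
  P → num P: FIRST \ {ε} = { 'num' } — disjoint from FOLLOW(P)
  P → ε: FIRST \ {ε} = { } — this is the only nullable alternative, skip
  P → x C P: FIRST \ {ε} = { 'x' } — disjoint from FOLLOW(P)

C has no nullable alternative, so no FIRST/FOLLOW check is needed there.

No FIRST/FOLLOW conflicts found.

Answer: No FIRST/FOLLOW conflicts.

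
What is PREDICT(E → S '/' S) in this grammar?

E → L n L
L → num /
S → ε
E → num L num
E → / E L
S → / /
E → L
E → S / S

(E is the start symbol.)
PREDICT(E → S '/' S) = (FIRST(RHS) \ {ε}) ∪ (FOLLOW(E) if ε ∈ FIRST(RHS), i.e. RHS ⇒* ε)
FIRST(S) = { '/', ε }
FIRST(S '/' S) = { '/' }
ε ∉ FIRST(S '/' S), so FOLLOW(E) is not added.
PREDICT(E → S '/' S) = { '/' }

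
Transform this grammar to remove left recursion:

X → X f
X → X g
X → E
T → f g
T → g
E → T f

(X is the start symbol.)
X is directly left-recursive. The standard transformation for
  A → A α₁ | ... | A α_m | β₁ | ... | β_n
is
  A  → β₁ A' | ... | β_n A'
  A' → α₁ A' | ... | α_m A' | ε

X → E becomes X → E X'
X → X f becomes X' → f X'
X → X g becomes X' → g X'
Add X' → ε

Productions for other non-terminals are unchanged:
  T → f g
  T → g
  E → T f

Resulting grammar:
X → E X'
X' → f X'
X' → g X'
X' → ε
T → f g
T → g
E → T f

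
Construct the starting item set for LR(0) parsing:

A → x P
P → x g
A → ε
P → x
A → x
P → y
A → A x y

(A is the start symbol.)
{ [A → . A x y], [A → . x P], [A → . x], [A → .], [A' → . A] }

First, augment the grammar with A' → A
I₀ = CLOSURE({ [A' → . A] }):
  [A' → . A] has the dot before A: add [A → . x P], [A → .], [A → . x], [A → . A x y]
No further items can be added.

I₀ = { [A → . A x y], [A → . x P], [A → . x], [A → .], [A' → . A] }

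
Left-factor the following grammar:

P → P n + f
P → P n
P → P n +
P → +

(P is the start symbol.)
P → P n P'
P' → + P''
P'' → f
P'' → ε
P' → ε
P → +

Left-factoring transforms A → αβ₁ | αβ₂ into A → αA' and A' → β₁ | β₂
(α is the longest common prefix among the alternatives). Repeat until
no nonterminal has two alternatives with a common prefix.

Round 1: P has alternatives sharing prefix 'P n'. Introduce P': P → P n P'
  Add: P' → + f
  Add: P' → ε
  Add: P' → +

Round 2: P' has alternatives sharing prefix '+'. Introduce P'': P' → + P''
  Add: P'' → f
  Add: P'' → ε

No remaining common prefixes — done.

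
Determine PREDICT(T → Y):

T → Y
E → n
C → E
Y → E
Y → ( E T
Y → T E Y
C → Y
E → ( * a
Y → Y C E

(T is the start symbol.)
PREDICT(T → Y) = (FIRST(RHS) \ {ε}) ∪ (FOLLOW(T) if ε ∈ FIRST(RHS), i.e. RHS ⇒* ε)
FIRST(Y) = { '(', 'n' }
FIRST(Y) = { '(', 'n' }
ε ∉ FIRST(Y), so FOLLOW(T) is not added.
PREDICT(T → Y) = { '(', 'n' }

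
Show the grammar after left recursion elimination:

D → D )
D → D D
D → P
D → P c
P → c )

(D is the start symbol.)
D is directly left-recursive. The standard transformation for
  A → A α₁ | ... | A α_m | β₁ | ... | β_n
is
  A  → β₁ A' | ... | β_n A'
  A' → α₁ A' | ... | α_m A' | ε

D → P becomes D → P D'
D → P c becomes D → P c D'
D → D ) becomes D' → ) D'
D → D D becomes D' → D D'
Add D' → ε

Productions for other non-terminals are unchanged:
  P → c )

Resulting grammar:
D → P D'
D → P c D'
D' → ) D'
D' → D D'
D' → ε
P → c )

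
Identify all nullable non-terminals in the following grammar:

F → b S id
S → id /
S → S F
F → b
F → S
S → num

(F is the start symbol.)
There are no ε-productions, so no non-terminal can derive ε.
No non-terminals are nullable.

Answer: None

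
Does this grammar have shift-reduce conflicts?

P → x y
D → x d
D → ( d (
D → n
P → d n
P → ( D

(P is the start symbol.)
No shift-reduce conflicts

A shift-reduce conflict occurs when an LR(0) state has both:
  - a complete (reduce) item [A → α .] (dot at the end), and
  - a shift item [B → β . c γ] (dot before a terminal).

Augment with P' → P and build the canonical LR(0) collection (I0 = CLOSURE({[P' → . P]}), then GOTO on every symbol after a dot until no new states appear). It has 14 states:
  I0: { [P → . ( D], [P → . d n], [P → . x y], [P' → . P] }  — shift
  I1: { [D → . ( d (], [D → . n], [D → . x d], [P → ( . D] }  — shift
  I2: { [P' → P .] }  — accept
  I3: { [P → d . n] }  — shift
  I4: { [P → x . y] }  — shift
  I5: { [P → x y .] }  — reduce
  I6: { [P → d n .] }  — reduce
  I7: { [D → ( . d (] }  — shift
  I8: { [P → ( D .] }  — reduce
  I9: { [D → n .] }  — reduce
  I10: { [D → x . d] }  — shift
  I11: { [D → x d .] }  — reduce
  I12: { [D → ( d . (] }  — shift
  I13: { [D → ( d ( .] }  — reduce

No state contains both a complete item and a shift item.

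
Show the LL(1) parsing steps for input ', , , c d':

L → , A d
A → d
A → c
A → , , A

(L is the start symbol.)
Stack is shown with the top on the left.

Stack      Input        Action
------------------------------
L $        , , , c d $  output L → , A d
, A d $    , , , c d $  match ','
A d $      , , c d $    output A → , , A
, , A d $  , , c d $    match ','
, A d $    , c d $      match ','
A d $      c d $        output A → c
c d $      c d $        match 'c'
d $        d $          match 'd'
$          $            accept

The string is accepted.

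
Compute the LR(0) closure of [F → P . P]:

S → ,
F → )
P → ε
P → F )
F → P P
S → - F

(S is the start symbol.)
{ [F → . )], [F → . P P], [F → P . P], [P → . F )], [P → .] }

To compute CLOSURE, for each item [A → α.Bβ] where B is a non-terminal, add [B → .γ] for all productions B → γ; repeat for the newly added items until nothing changes.

Start with: [F → P . P]
  [F → P . P] has the dot before P: add [P → .], [P → . F )]
  [P → . F )] has the dot before F: add [F → . )], [F → . P P]
No further items can be added.

CLOSURE = { [F → . )], [F → . P P], [F → P . P], [P → . F )], [P → .] }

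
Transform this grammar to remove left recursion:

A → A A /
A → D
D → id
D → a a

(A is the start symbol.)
A is directly left-recursive. The standard transformation for
  A → A α₁ | ... | A α_m | β₁ | ... | β_n
is
  A  → β₁ A' | ... | β_n A'
  A' → α₁ A' | ... | α_m A' | ε

A → D becomes A → D A'
A → A A / becomes A' → A / A'
Add A' → ε

Productions for other non-terminals are unchanged:
  D → id
  D → a a

Resulting grammar:
A → D A'
A' → A / A'
A' → ε
D → id
D → a a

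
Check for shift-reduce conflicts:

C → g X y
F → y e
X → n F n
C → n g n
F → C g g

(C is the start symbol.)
No shift-reduce conflicts

A shift-reduce conflict occurs when an LR(0) state has both:
  - a complete (reduce) item [A → α .] (dot at the end), and
  - a shift item [B → β . c γ] (dot before a terminal).

Augment with C' → C and build the canonical LR(0) collection (I0 = CLOSURE({[C' → . C]}), then GOTO on every symbol after a dot until no new states appear). It has 16 states:
  I0: { [C → . g X y], [C → . n g n], [C' → . C] }  — shift
  I1: { [C' → C .] }  — accept
  I2: { [C → g . X y], [X → . n F n] }  — shift
  I3: { [C → n . g n] }  — shift
  I4: { [C → n g . n] }  — shift
  I5: { [C → n g n .] }  — reduce
  I6: { [C → g X . y] }  — shift
  I7: { [C → . g X y], [C → . n g n], [F → . C g g], [F → . y e], [X → n . F n] }  — shift
  I8: { [F → C . g g] }  — shift
  I9: { [X → n F . n] }  — shift
  I10: { [F → y . e] }  — shift
  I11: { [F → y e .] }  — reduce
  I12: { [X → n F n .] }  — reduce
  I13: { [F → C g . g] }  — shift
  I14: { [F → C g g .] }  — reduce
  I15: { [C → g X y .] }  — reduce

No state contains both a complete item and a shift item.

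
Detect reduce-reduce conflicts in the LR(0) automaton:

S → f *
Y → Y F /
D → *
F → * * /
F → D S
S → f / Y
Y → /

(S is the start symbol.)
A reduce-reduce conflict occurs when an LR(0) state has two complete items [A → α .] and [B → β .] — both call for a reduction, and with no lookahead the parser cannot choose between them.

Augment with S' → S and build the canonical LR(0) collection (I0 = CLOSURE({[S' → . S]}), then GOTO on every symbol after a dot until no new states appear). It has 14 states:
  I0: { [S → . f *], [S → . f / Y], [S' → . S] }  — shift
  I1: { [S' → S .] }  — accept
  I2: { [S → f . *], [S → f . / Y] }  — shift
  I3: { [S → f * .] }  — reduce
  I4: { [S → f / . Y], [Y → . /], [Y → . Y F /] }  — shift
  I5: { [Y → / .] }  — reduce
  I6: { [D → . *], [F → . * * /], [F → . D S], [S → f / Y .], [Y → Y . F /] }  — shift, reduce
  I7: { [D → * .], [F → * . * /] }  — shift, reduce
  I8: { [F → D . S], [S → . f *], [S → . f / Y] }  — shift
  I9: { [Y → Y F . /] }  — shift
  I10: { [Y → Y F / .] }  — reduce
  I11: { [F → D S .] }  — reduce
  I12: { [F → * * . /] }  — shift
  I13: { [F → * * / .] }  — reduce

No state contains more than one complete item.

Answer: No reduce-reduce conflicts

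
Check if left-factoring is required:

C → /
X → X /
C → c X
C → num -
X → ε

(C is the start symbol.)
Left-factoring is needed when two productions for the same non-terminal
share a common prefix on the right-hand side.

Productions for C:
  C → /
  C → c X
  C → num -
Productions for X:
  X → X /
  X → ε

No common prefixes found.

Answer: No, left-factoring is not needed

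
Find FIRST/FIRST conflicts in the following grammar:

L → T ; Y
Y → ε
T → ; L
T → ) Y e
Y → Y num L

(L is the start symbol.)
No FIRST/FIRST conflicts.

A FIRST/FIRST conflict occurs when two productions N → α and N → β for the same non-terminal have FIRST(α) ∩ FIRST(β) ≠ ∅ (with ε ∈ FIRST of a nullable right-hand side, so two nullable alternatives also conflict).

FIRST sets of the non-terminals at (or reachable through a nullable prefix from) the front of some alternative:
  FIRST(Y) = { 'num', ε }

Productions for Y:
  Y → ε: FIRST = { ε }
  Y → Y num L: FIRST = { 'num' }
Productions for T:
  T → ; L: FIRST = { ';' }
  T → ) Y e: FIRST = { ')' }
L has only one production, so no FIRST/FIRST conflict is possible there.

All alternatives of each non-terminal have pairwise disjoint FIRST sets.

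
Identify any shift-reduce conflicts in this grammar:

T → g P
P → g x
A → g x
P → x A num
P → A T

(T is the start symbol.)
A shift-reduce conflict occurs when an LR(0) state has both:
  - a complete (reduce) item [A → α .] (dot at the end), and
  - a shift item [B → β . c γ] (dot before a terminal).

Augment with T' → T and build the canonical LR(0) collection (I0 = CLOSURE({[T' → . T]}), then GOTO on every symbol after a dot until no new states appear). It has 13 states:
  I0: { [T → . g P], [T' → . T] }  — shift
  I1: { [T' → T .] }  — accept
  I2: { [A → . g x], [P → . A T], [P → . g x], [P → . x A num], [T → g . P] }  — shift
  I3: { [P → A . T], [T → . g P] }  — shift
  I4: { [T → g P .] }  — reduce
  I5: { [A → g . x], [P → g . x] }  — shift
  I6: { [A → . g x], [P → x . A num] }  — shift
  I7: { [P → x A . num] }  — shift
  I8: { [A → g . x] }  — shift
  I9: { [A → g x .] }  — reduce
  I10: { [P → x A num .] }  — reduce
  I11: { [A → g x .], [P → g x .] }  — 2 reduces
  I12: { [P → A T .] }  — reduce

No state contains both a complete item and a shift item.

Answer: No shift-reduce conflicts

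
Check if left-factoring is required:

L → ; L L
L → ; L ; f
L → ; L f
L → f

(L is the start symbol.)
Left-factoring is needed when two productions for the same non-terminal
share a common prefix on the right-hand side.

Productions for L:
  L → ; L L
  L → ; L ; f
  L → ; L f
  L → f

Found common prefix '; L' in productions for L

Answer: Yes, L has productions with common prefix '; L'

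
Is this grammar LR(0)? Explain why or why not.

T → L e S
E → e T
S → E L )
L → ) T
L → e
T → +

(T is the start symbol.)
Yes, the grammar is LR(0)

A grammar is LR(0) if no state in the canonical LR(0) collection has:
  - both a shift item (dot before a terminal) and a complete item (shift-reduce conflict), or
  - two or more complete items (reduce-reduce conflict; the accept item [T' → T .] counts as a complete item here).

Augment with T' → T and build the canonical LR(0) collection (I0 = CLOSURE({[T' → . T]}), then GOTO on every symbol after a dot until no new states appear). It has 14 states:
  I0: { [L → . ) T], [L → . e], [T → . +], [T → . L e S], [T' → . T] }  — shift
  I1: { [L → ) . T], [L → . ) T], [L → . e], [T → . +], [T → . L e S] }  — shift
  I2: { [T → + .] }  — reduce
  I3: { [T → L . e S] }  — shift
  I4: { [T' → T .] }  — accept
  I5: { [L → e .] }  — reduce
  I6: { [E → . e T], [S → . E L )], [T → L e . S] }  — shift
  I7: { [L → . ) T], [L → . e], [S → E . L )] }  — shift
  I8: { [T → L e S .] }  — reduce
  I9: { [E → e . T], [L → . ) T], [L → . e], [T → . +], [T → . L e S] }  — shift
  I10: { [E → e T .] }  — reduce
  I11: { [S → E L . )] }  — shift
  I12: { [S → E L ) .] }  — reduce
  I13: { [L → ) T .] }  — reduce

Every state is either a pure shift/goto state or contains exactly one complete item and nothing to shift — no conflicts. The grammar is LR(0).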